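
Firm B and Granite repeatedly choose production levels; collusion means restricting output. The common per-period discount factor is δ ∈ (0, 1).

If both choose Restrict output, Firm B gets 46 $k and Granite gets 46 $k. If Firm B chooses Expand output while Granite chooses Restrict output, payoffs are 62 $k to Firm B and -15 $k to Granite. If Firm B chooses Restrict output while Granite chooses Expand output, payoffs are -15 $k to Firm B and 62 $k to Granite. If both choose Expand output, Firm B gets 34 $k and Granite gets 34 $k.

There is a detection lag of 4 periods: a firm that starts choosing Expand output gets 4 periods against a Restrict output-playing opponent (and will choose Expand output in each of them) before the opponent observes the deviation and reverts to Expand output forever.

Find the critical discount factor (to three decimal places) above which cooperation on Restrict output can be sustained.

Deviating for the 4 undetected periods gains 62−46 = 16 per period over cooperation, then loses 46−34 = 12 per period forever once punishment starts.
Gain: 16(1 + δ + … + δ^3); loss: 12·δ^4/(1−δ).
No profitable deviation ⇔ 16(1−δ^4) ≤ 12·δ^4, i.e. δ^4 ≥ 16/(16+12) = 4/7.
Hence δ ≥ (4/7)^(1/4) ≈ 0.869.

0.869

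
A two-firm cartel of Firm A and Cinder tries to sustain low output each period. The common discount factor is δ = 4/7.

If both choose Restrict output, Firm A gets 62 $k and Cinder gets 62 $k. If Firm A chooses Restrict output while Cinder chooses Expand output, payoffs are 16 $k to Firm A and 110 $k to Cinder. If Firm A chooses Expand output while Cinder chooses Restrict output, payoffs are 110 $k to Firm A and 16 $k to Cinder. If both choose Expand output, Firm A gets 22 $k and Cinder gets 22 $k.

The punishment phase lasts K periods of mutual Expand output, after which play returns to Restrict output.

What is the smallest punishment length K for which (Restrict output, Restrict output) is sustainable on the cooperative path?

5

IC: δ(1−δ^K)/(1−δ) ≥ (110−62)/(62−22) = 6/5.
With δ = 4/7: need 1 − δ^K ≥ 6/5·(1−4/7)/(4/7), i.e. δ^K ≤ 0.1000.
Since (4/7)^4 = 0.1066 and (4/7)^5 = 0.0609, the smallest such K is 5.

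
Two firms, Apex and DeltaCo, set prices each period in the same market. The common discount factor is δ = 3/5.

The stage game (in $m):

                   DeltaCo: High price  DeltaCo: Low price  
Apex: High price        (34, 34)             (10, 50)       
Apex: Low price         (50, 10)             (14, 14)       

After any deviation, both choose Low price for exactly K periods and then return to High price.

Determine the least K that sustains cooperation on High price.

2

Need Σ_{k=1}^{K} δ^k ≥ (50−34)/(34−14) = 0.8000 at δ = 3/5.
At K = 1 the sum is 0.6000 < 0.8000; at K = 2 it is 0.9600 ≥ 0.8000.
So the minimum punishment length is K = 2.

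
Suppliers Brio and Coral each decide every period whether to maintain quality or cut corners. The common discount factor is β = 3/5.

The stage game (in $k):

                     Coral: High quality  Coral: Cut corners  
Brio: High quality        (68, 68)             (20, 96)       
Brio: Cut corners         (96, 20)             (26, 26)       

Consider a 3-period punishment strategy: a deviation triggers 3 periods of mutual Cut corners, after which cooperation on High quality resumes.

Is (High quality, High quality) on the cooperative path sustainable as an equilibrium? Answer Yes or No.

Yes

IC: β+…+β^3 ≥ (96−68)/(68−26) = 2/3.
At β = 3/5: partial sum = 1.1760 ≥ 0.6667. Cooperation sustainable.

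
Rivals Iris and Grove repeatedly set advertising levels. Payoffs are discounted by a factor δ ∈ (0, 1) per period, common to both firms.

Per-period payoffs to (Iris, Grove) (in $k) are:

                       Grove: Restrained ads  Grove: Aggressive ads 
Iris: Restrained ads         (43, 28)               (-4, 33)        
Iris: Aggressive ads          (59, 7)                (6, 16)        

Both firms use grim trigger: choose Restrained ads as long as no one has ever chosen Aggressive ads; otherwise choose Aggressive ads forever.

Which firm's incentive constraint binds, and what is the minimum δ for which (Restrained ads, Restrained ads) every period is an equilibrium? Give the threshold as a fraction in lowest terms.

For Iris: deviation gain 59−43 = 16, per-period punishment loss 43−6 = 37. IC gives δ ≥ 16/53.
For Grove: gain 5, loss 12 per period, so δ ≥ 5/17.
The tighter constraint is Iris's, so cooperation needs δ ≥ 16/53.

Iris; δ ≥ 16/53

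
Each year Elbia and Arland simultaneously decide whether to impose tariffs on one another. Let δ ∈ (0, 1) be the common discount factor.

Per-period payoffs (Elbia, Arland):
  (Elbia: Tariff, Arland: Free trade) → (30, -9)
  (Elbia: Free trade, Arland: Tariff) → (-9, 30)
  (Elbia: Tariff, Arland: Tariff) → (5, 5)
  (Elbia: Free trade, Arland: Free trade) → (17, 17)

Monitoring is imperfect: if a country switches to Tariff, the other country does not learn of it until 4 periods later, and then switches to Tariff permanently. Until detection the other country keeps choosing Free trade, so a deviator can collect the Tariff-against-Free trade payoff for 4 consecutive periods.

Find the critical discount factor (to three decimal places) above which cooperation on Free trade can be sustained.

0.849

A deviator earns 30 for 4 periods, then 5 forever; cooperating earns 17 forever. Multiplying the IC by (1−δ):
17 ≥ 30(1−δ^4) + 5δ^4, so 25·δ^4 ≥ 13 and δ^4 ≥ 13/25.
δ ≥ (13/25)^(1/4) ≈ 0.849.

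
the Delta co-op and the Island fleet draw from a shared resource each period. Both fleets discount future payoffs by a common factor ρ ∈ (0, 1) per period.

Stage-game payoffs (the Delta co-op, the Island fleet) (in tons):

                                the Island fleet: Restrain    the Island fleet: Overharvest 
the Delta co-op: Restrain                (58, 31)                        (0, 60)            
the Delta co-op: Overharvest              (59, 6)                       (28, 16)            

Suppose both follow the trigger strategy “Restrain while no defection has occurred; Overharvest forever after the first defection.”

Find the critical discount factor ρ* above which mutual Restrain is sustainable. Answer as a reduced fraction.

the Delta co-op's threshold: (59−58)/(59−28) = 1/31.
the Island fleet's threshold: (60−31)/(60−16) = 29/44.
1/31 < 29/44, so the Island fleet binds and ρ* = 29/44.

29/44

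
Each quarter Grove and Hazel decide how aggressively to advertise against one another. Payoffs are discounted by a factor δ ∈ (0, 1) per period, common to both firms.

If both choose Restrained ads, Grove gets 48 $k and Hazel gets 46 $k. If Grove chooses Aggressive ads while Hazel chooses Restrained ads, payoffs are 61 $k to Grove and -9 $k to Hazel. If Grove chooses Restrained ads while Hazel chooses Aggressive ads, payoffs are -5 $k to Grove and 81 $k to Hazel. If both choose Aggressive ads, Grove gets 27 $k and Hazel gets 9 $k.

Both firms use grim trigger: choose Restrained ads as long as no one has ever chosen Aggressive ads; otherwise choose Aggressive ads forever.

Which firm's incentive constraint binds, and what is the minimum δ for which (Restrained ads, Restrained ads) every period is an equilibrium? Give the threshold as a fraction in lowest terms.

Hazel; δ ≥ 35/72

Grove: cooperation gives 48 each period; deviation gives 61 once then 27 forever.
  48/(1−δ) ≥ 61 + 27δ/(1−δ) ⇒ δ ≥ 13/34.
Hazel: cooperation gives 46 each period; deviation gives 81 once then 9 forever.
  δ ≥ 35/72.
Both must hold, so the binding constraint is Hazel's: δ ≥ 35/72.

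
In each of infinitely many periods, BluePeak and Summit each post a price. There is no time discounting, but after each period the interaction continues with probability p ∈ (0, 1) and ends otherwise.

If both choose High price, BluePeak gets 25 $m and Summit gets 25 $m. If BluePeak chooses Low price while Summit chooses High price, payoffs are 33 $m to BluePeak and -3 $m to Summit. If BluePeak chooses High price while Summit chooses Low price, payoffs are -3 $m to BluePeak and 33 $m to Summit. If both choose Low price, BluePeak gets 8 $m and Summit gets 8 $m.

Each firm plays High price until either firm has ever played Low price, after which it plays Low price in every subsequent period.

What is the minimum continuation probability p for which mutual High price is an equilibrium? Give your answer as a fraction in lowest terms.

With no time discounting, the continuation probability p plays the role of the discount factor.
Grim-trigger IC: 25/(1−p) ≥ 33 + 8p/(1−p) ⇒ p ≥ (33−25)/(33−8) = 8/25.

8/25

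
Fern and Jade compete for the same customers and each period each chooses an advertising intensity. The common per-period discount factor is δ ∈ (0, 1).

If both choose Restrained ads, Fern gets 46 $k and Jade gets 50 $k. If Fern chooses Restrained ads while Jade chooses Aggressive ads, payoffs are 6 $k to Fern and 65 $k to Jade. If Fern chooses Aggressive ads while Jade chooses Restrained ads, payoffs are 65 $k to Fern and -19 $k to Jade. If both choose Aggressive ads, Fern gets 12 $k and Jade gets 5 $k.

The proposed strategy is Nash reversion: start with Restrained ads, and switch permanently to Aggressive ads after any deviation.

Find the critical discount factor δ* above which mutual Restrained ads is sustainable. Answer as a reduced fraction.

19/53

Fern: cooperation gives 46 each period; deviation gives 65 once then 12 forever.
  46/(1−δ) ≥ 65 + 12δ/(1−δ) ⇒ δ ≥ 19/53.
Jade: cooperation gives 50 each period; deviation gives 65 once then 5 forever.
  δ ≥ 15/60 = 1/4.
Both must hold, so the binding constraint is Fern's: δ ≥ 19/53.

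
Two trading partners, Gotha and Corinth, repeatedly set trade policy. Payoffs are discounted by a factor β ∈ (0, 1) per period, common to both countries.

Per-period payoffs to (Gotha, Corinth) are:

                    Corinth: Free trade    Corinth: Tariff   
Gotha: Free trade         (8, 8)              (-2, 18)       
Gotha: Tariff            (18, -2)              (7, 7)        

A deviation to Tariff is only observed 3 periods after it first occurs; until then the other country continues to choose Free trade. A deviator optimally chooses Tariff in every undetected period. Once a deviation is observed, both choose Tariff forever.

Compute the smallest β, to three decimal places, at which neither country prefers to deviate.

The best deviation is to choose Tariff for all 3 undetected periods, earning 18 each, then 7 forever once detected.
Deviation value: 18(1−β^3)/(1−β) + 7β^3/(1−β); cooperation value: 8/(1−β).
IC: 8 ≥ 18(1−β^3) + 7β^3 = 18 − 11β^3.
So β^3 ≥ 10/11, giving β ≥ (10/11)^(1/3) ≈ 0.969.

0.969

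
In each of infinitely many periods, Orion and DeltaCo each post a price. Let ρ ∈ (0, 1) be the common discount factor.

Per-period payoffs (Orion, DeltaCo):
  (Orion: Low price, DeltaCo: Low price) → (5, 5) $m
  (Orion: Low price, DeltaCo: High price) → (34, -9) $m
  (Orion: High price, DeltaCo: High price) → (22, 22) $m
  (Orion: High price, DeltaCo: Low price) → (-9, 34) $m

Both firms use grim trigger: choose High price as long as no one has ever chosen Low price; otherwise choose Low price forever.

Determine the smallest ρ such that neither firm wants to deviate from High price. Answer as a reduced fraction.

12/29

One-period gain from deviating is 34 − 22 = 12. The loss is 22 − 5 = 17 in every subsequent period, with present value 17·ρ/(1−ρ).
Deviation is unprofitable when 17·ρ/(1−ρ) ≥ 12, i.e. ρ/(1−ρ) ≥ 12/17.
Equivalently ρ ≥ 12/(12+17) = 12/29.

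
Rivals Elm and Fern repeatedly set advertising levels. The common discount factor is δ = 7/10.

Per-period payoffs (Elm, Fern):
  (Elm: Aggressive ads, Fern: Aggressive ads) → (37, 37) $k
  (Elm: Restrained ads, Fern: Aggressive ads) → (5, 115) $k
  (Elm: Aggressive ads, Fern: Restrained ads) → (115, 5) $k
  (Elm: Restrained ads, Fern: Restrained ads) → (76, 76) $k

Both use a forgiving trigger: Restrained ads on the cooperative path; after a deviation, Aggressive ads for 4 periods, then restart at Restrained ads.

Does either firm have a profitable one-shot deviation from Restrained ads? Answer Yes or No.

No

A one-shot deviation gives 115 now, then 37 for 4 periods, then back to 76.
Gain from deviating: (115−76) today; loss: (76−37) in each of the next 4 periods.
No-deviation condition: (76−37)(δ+…+δ^4) ≥ 115−76, i.e. δ+…+δ^4 ≥ 1.
At δ = 7/10: δ+…+δ^4 = 1.7731 ≥ 1.0000.
So cooperation is sustainable.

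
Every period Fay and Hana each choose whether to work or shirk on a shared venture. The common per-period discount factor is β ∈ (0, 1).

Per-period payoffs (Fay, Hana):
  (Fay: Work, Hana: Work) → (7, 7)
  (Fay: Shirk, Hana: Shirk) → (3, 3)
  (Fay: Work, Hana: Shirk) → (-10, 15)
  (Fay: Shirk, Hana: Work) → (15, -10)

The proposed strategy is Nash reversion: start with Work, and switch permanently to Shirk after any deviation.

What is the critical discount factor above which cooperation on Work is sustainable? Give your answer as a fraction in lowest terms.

2/3

7/(1−β) ≥ 15 + 3β/(1−β)
7 ≥ 15 − 12β
β ≥ 8/12 = 2/3.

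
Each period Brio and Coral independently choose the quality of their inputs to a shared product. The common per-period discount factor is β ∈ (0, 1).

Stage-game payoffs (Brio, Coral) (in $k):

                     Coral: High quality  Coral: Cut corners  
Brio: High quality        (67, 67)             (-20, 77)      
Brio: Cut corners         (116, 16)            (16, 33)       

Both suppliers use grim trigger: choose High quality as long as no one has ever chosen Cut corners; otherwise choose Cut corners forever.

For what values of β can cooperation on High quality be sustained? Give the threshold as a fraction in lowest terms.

49/100

Brio: cooperation gives 67 each period; deviation gives 116 once then 16 forever.
  67/(1−β) ≥ 116 + 16β/(1−β) ⇒ β ≥ 49/100.
Coral: cooperation gives 67 each period; deviation gives 77 once then 33 forever.
  β ≥ 10/44 = 5/22.
Both must hold, so the binding constraint is Brio's: β ≥ 49/100.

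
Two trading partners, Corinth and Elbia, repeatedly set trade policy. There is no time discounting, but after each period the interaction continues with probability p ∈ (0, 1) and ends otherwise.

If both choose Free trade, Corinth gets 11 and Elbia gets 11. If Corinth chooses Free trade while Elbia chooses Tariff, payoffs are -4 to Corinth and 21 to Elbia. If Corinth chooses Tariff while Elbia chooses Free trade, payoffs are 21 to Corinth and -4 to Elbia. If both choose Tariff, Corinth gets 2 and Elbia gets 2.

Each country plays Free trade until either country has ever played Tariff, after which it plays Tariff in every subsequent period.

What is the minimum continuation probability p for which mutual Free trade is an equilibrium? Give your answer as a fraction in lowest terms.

10/19

With no time discounting, the continuation probability p plays the role of the discount factor.
Grim-trigger IC: 11/(1−p) ≥ 21 + 2p/(1−p) ⇒ p ≥ (21−11)/(21−2) = 10/19.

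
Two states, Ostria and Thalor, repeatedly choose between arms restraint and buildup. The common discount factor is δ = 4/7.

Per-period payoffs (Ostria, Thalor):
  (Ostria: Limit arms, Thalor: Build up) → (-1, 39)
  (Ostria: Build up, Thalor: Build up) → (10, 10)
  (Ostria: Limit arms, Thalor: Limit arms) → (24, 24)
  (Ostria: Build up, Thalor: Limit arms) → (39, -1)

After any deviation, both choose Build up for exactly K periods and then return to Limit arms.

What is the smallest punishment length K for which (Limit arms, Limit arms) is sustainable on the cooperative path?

No profitable deviation requires (24−10)(δ+…+δ^K) ≥ 39−24, i.e. δ+…+δ^K ≥ 15/14 ≈ 1.0714.
With δ = 4/7, the partial sums are K=1: 0.5714, K=2: 0.8980, K=3: 1.0845.
K = 3 is the first length at which the sum reaches 1.0714.

3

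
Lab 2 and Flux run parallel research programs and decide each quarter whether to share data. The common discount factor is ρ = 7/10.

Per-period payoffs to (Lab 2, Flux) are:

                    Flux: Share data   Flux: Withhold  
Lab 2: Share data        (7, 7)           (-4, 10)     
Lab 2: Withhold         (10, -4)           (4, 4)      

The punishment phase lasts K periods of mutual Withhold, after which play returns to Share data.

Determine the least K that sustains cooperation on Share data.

2

No profitable deviation requires (7−4)(ρ+…+ρ^K) ≥ 10−7, i.e. ρ+…+ρ^K ≥ 1 ≈ 1.0000.
With ρ = 7/10, the partial sums are K=1: 0.7000, K=2: 1.1900.
K = 2 is the first length at which the sum reaches 1.0000.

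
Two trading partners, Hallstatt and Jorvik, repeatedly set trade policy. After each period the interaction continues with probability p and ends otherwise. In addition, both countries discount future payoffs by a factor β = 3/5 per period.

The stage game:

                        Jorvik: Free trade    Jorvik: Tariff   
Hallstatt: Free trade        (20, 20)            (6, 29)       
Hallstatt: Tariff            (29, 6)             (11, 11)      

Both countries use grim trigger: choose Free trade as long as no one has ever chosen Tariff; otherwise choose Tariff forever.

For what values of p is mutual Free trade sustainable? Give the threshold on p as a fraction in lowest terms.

Expected continuation weight on next period's payoff is β·p = 3/5·p, which plays the role of the discount factor.
Cooperation requires 3/5·p ≥ (29−20)/(29−11) = 1/2, hence p ≥ 5/6.

5/6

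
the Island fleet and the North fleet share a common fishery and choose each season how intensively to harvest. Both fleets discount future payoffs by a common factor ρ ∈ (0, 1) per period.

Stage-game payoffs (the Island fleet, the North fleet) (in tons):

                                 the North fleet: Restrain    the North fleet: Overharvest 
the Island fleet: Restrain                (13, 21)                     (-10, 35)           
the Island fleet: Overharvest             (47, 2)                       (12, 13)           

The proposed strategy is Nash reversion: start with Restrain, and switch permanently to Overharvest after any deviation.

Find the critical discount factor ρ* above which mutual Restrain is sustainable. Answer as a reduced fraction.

For the Island fleet: deviation gain 47−13 = 34, per-period punishment loss 13−12 = 1. IC gives ρ ≥ 34/35.
For the North fleet: gain 14, loss 8 per period, so ρ ≥ 14/22 = 7/11.
The tighter constraint is the Island fleet's, so cooperation needs ρ ≥ 34/35.

34/35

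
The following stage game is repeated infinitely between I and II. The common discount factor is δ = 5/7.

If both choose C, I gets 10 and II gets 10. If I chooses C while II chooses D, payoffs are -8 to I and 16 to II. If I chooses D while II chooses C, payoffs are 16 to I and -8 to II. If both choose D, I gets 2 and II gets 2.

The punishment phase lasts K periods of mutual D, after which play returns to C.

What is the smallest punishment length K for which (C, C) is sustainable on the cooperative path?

IC: δ(1−δ^K)/(1−δ) ≥ (16−10)/(10−2) = 3/4.
With δ = 5/7: need 1 − δ^K ≥ 3/4·(1−5/7)/(5/7), i.e. δ^K ≤ 0.7000.
Since (5/7)^1 = 0.7143 and (5/7)^2 = 0.5102, the smallest such K is 2.

2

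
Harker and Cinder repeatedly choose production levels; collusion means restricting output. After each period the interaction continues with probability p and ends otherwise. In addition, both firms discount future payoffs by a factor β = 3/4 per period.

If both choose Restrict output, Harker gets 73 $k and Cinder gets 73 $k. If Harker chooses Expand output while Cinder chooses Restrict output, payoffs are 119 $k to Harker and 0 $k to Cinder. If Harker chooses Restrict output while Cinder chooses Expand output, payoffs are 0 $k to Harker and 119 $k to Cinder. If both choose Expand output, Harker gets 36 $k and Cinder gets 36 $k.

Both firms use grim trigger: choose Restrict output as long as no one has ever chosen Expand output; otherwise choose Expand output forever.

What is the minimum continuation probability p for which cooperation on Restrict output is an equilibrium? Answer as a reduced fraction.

With continuation probability p and discount β, the effective per-period discount factor is βp.
Grim-trigger IC: βp ≥ (119−73)/(119−36) = 46/83.
So p ≥ (46/83)/(3/4) = 184/249.

184/249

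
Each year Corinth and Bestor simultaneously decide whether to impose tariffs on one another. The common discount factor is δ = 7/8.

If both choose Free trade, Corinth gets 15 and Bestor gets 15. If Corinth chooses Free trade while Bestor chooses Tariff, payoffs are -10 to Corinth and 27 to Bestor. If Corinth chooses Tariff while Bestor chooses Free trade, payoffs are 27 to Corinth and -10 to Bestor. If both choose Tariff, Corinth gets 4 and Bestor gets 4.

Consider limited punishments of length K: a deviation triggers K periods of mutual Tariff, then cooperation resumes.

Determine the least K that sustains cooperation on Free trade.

No profitable deviation requires (15−4)(δ+…+δ^K) ≥ 27−15, i.e. δ+…+δ^K ≥ 12/11 ≈ 1.0909.
With δ = 7/8, the partial sums are K=1: 0.8750, K=2: 1.6406.
K = 2 is the first length at which the sum reaches 1.0909.

2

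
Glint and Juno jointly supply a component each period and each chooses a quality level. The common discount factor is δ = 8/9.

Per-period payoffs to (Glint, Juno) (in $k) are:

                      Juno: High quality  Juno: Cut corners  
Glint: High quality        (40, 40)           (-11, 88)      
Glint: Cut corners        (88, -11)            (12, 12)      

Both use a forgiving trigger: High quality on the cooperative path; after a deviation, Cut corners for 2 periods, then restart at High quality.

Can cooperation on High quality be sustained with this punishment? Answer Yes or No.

No

IC: δ+…+δ^2 ≥ (88−40)/(40−12) = 12/7.
At δ = 8/9: partial sum = 1.6790 < 1.7143. Cooperation not sustainable.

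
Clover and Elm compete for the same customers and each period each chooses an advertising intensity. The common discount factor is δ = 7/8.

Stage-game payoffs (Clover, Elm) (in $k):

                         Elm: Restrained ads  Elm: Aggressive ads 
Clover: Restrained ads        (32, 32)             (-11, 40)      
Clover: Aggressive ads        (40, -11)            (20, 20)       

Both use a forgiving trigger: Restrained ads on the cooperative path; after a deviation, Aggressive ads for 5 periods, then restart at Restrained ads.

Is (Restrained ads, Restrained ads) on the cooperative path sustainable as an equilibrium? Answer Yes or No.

IC: δ+…+δ^5 ≥ (40−32)/(32−20) = 2/3.
At δ = 7/8: partial sum = 3.4096 ≥ 0.6667. Cooperation sustainable.

Yes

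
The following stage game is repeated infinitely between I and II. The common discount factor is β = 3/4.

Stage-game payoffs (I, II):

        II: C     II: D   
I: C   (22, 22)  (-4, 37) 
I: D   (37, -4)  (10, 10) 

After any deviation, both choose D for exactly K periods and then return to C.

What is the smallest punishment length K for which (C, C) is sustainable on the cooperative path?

IC: β(1−β^K)/(1−β) ≥ (37−22)/(22−10) = 5/4.
With β = 3/4: need 1 − β^K ≥ 5/4·(1−3/4)/(3/4), i.e. β^K ≤ 0.5833.
Since (3/4)^1 = 0.7500 and (3/4)^2 = 0.5625, the smallest such K is 2.

2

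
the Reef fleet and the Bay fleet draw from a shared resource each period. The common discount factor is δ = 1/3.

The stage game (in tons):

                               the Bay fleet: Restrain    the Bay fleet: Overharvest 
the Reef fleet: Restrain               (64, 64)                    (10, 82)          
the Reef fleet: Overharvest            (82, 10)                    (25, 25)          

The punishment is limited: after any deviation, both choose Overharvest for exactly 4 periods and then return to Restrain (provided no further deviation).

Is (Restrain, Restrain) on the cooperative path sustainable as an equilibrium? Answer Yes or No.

Yes

A one-shot deviation gives 82 now, then 25 for 4 periods, then back to 64.
Gain from deviating: (82−64) today; loss: (64−25) in each of the next 4 periods.
No-deviation condition: (64−25)(δ+…+δ^4) ≥ 82−64, i.e. δ+…+δ^4 ≥ 6/13.
At δ = 1/3: δ+…+δ^4 = 0.4938 ≥ 0.4615.
So cooperation is sustainable.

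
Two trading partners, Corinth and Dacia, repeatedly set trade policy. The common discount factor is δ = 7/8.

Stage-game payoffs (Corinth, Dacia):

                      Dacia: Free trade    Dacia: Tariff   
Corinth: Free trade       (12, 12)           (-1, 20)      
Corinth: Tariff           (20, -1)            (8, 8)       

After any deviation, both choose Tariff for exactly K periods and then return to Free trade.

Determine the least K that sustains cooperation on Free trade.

IC: δ(1−δ^K)/(1−δ) ≥ (20−12)/(12−8) = 2.
With δ = 7/8: need 1 − δ^K ≥ 2·(1−7/8)/(7/8), i.e. δ^K ≤ 0.7143.
Since (7/8)^2 = 0.7656 and (7/8)^3 = 0.6699, the smallest such K is 3.

3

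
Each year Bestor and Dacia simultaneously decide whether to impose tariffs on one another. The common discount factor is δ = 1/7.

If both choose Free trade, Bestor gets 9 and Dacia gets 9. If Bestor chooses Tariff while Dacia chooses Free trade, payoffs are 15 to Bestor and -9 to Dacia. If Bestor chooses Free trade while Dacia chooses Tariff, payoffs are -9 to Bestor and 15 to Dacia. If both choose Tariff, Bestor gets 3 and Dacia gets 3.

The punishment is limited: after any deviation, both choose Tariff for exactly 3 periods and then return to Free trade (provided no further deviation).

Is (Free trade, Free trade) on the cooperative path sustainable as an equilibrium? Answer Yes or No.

Comparing payoff streams over the 4 periods until play realigns: cooperate → 9(1+δ+…+δ^3); deviate → 15 + 3(δ+…+δ^3).
Cooperation is sustained iff (9−3)(δ+…+δ^3) ≥ 15−9.
δ+…+δ^3 = 1/7·(1−(1/7)^3)/(1−1/7) = 0.1662, and (15−9)/(9−3) = 1.0000.
0.1662 < 1.0000, so cooperation is not sustainable.

No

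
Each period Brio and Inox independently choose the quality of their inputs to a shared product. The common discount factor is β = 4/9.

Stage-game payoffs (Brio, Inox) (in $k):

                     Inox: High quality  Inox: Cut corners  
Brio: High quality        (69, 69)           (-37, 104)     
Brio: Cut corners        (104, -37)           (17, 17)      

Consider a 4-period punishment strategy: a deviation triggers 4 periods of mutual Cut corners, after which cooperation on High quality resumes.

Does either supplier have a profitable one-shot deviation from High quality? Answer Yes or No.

No

IC: β+…+β^4 ≥ (104−69)/(69−17) = 35/52.
At β = 4/9: partial sum = 0.7688 ≥ 0.6731. Cooperation sustainable.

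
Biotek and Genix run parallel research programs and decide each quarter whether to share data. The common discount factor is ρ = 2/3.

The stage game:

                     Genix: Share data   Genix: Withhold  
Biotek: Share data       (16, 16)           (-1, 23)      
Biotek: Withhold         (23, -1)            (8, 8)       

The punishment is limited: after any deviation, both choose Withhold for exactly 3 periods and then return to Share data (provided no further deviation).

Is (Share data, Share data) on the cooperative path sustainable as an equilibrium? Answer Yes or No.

Yes

A one-shot deviation gives 23 now, then 8 for 3 periods, then back to 16.
Gain from deviating: (23−16) today; loss: (16−8) in each of the next 3 periods.
No-deviation condition: (16−8)(ρ+…+ρ^3) ≥ 23−16, i.e. ρ+…+ρ^3 ≥ 7/8.
At ρ = 2/3: ρ+…+ρ^3 = 1.4074 ≥ 0.8750.
So cooperation is sustainable.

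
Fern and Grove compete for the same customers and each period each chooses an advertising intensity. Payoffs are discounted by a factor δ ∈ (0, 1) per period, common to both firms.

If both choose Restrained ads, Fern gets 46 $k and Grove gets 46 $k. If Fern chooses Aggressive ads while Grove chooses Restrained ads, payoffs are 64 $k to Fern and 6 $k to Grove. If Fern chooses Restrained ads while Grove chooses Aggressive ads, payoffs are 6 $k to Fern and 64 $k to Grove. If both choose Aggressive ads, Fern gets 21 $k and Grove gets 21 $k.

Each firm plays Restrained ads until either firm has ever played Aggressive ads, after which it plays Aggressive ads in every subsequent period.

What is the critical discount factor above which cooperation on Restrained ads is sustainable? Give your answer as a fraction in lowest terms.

Under grim trigger the critical discount factor is (T−C)/(T−P) with T = 64, C = 46, P = 21.
δ* = (64−46)/(64−21) = 18/43.

18/43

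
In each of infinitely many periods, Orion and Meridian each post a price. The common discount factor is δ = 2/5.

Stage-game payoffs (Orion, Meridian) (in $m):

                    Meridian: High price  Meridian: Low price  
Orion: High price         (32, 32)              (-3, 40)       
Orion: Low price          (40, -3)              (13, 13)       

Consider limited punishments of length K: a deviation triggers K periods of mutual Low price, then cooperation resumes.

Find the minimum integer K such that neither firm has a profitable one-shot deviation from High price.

Need Σ_{k=1}^{K} δ^k ≥ (40−32)/(32−13) = 0.4211 at δ = 2/5.
At K = 1 the sum is 0.4000 < 0.4211; at K = 2 it is 0.5600 ≥ 0.4211.
So the minimum punishment length is K = 2.

2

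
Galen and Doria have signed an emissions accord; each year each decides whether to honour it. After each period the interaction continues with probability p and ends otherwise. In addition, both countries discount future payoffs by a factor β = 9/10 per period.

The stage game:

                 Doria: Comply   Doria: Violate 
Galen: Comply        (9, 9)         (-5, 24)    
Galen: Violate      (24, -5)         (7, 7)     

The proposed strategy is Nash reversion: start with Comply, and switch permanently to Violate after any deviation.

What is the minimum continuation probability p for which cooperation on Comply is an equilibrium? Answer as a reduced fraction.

50/51

Expected continuation weight on next period's payoff is β·p = 9/10·p, which plays the role of the discount factor.
Cooperation requires 9/10·p ≥ (24−9)/(24−7) = 15/17, hence p ≥ 50/51.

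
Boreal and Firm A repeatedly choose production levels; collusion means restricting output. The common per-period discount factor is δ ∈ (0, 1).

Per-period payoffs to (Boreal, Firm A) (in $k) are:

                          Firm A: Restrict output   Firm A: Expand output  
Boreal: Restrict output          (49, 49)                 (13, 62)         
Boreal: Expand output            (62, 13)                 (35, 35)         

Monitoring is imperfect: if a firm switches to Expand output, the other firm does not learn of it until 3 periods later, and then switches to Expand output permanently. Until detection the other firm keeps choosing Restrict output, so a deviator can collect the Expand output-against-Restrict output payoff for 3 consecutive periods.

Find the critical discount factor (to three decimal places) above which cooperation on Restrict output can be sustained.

The best deviation is to choose Expand output for all 3 undetected periods, earning 62 each, then 35 forever once detected.
Deviation value: 62(1−δ^3)/(1−δ) + 35δ^3/(1−δ); cooperation value: 49/(1−δ).
IC: 49 ≥ 62(1−δ^3) + 35δ^3 = 62 − 27δ^3.
So δ^3 ≥ 13/27, giving δ ≥ (13/27)^(1/3) ≈ 0.784.

0.784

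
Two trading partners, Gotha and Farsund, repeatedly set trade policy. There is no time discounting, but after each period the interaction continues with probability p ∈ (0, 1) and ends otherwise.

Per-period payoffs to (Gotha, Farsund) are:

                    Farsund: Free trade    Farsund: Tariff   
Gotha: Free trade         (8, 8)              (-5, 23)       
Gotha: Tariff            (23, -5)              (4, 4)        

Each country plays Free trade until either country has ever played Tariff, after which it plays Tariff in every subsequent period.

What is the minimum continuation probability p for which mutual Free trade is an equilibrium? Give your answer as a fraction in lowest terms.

With no time discounting, the continuation probability p plays the role of the discount factor.
Grim-trigger IC: 8/(1−p) ≥ 23 + 4p/(1−p) ⇒ p ≥ (23−8)/(23−4) = 15/19.

15/19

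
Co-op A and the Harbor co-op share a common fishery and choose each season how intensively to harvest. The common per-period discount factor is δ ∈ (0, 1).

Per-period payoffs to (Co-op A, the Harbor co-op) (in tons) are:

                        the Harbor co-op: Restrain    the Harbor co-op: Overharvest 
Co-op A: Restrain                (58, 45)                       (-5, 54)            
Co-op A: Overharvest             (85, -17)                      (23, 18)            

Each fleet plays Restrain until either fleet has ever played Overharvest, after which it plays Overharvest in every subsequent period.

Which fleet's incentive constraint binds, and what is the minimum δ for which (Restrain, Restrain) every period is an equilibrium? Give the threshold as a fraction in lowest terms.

Co-op A; δ ≥ 27/62

Co-op A's threshold: (85−58)/(85−23) = 27/62.
the Harbor co-op's threshold: (54−45)/(54−18) = 1/4.
27/62 > 1/4, so Co-op A binds and δ* = 27/62.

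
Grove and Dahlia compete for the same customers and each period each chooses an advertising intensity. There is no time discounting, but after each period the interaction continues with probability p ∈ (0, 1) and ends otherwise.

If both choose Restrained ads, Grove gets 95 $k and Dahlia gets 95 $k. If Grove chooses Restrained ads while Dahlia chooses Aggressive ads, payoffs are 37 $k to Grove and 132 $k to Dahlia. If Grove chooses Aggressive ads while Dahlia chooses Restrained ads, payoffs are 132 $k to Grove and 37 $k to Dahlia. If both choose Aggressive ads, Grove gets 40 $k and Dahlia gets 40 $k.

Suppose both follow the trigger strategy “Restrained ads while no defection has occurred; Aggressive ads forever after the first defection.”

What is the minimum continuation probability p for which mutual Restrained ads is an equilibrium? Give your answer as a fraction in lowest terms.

Expected cooperation value is 95 + p·95 + p²·95 + … = 95/(1−p); deviation gives 132 + p·40/(1−p).
95 ≥ 132(1−p) + 40p ⇒ 92p ≥ 37 ⇒ p ≥ 37/92.

37/92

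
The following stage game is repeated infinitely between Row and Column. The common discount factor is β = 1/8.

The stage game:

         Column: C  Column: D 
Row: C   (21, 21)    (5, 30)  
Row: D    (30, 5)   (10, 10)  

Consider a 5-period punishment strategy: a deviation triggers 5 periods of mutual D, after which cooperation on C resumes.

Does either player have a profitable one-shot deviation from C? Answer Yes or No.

Yes

IC: β+…+β^5 ≥ (30−21)/(21−10) = 9/11.
At β = 1/8: partial sum = 0.1429 < 0.8182. Cooperation not sustainable.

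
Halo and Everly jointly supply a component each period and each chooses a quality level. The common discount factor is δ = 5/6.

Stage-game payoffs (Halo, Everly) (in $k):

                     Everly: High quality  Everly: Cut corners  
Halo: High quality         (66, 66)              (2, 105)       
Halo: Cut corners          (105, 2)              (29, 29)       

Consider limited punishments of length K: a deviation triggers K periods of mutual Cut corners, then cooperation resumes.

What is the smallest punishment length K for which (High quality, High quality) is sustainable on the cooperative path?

2

No profitable deviation requires (66−29)(δ+…+δ^K) ≥ 105−66, i.e. δ+…+δ^K ≥ 39/37 ≈ 1.0541.
With δ = 5/6, the partial sums are K=1: 0.8333, K=2: 1.5278.
K = 2 is the first length at which the sum reaches 1.0541.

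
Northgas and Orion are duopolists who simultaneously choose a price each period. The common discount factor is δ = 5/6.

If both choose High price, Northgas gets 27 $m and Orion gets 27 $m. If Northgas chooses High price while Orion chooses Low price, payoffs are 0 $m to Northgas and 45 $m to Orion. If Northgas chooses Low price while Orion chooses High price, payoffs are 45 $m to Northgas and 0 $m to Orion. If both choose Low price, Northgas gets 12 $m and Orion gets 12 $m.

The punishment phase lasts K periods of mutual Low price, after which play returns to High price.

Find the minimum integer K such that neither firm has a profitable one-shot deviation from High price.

2

Need Σ_{k=1}^{K} δ^k ≥ (45−27)/(27−12) = 1.2000 at δ = 5/6.
At K = 1 the sum is 0.8333 < 1.2000; at K = 2 it is 1.5278 ≥ 1.2000.
So the minimum punishment length is K = 2.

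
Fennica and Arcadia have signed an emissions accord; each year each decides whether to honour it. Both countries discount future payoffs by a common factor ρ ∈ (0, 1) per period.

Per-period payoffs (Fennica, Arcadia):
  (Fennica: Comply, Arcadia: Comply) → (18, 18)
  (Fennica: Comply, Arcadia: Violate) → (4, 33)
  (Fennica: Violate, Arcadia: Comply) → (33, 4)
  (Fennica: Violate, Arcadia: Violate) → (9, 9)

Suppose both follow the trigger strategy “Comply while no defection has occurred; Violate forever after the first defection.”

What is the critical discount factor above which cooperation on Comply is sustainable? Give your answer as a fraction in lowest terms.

Under grim trigger the critical discount factor is (T−C)/(T−P) with T = 33, C = 18, P = 9.
ρ* = (33−18)/(33−9) = 15/24 = 5/8.

5/8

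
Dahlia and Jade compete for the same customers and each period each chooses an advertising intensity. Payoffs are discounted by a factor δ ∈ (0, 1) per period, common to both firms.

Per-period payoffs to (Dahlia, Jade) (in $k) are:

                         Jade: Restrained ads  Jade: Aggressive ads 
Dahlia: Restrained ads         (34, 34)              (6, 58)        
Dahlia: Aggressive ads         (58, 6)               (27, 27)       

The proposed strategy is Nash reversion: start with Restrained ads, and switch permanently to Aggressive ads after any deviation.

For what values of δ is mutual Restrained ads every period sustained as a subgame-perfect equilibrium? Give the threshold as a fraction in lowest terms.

24/31

34/(1−δ) ≥ 58 + 27δ/(1−δ)
34 ≥ 58 − 31δ
δ ≥ 24/31.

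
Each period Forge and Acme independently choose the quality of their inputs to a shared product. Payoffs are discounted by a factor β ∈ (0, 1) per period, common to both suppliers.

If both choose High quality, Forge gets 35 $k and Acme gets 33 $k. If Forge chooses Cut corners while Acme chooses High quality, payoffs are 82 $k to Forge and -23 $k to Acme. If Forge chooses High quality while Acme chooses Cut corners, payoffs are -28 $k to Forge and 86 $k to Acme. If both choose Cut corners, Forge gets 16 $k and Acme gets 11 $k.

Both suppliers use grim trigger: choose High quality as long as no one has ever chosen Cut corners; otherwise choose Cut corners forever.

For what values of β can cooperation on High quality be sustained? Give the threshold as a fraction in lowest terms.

For Forge: deviation gain 82−35 = 47, per-period punishment loss 35−16 = 19. IC gives β ≥ 47/66.
For Acme: gain 53, loss 22 per period, so β ≥ 53/75.
The tighter constraint is Forge's, so cooperation needs β ≥ 47/66.

47/66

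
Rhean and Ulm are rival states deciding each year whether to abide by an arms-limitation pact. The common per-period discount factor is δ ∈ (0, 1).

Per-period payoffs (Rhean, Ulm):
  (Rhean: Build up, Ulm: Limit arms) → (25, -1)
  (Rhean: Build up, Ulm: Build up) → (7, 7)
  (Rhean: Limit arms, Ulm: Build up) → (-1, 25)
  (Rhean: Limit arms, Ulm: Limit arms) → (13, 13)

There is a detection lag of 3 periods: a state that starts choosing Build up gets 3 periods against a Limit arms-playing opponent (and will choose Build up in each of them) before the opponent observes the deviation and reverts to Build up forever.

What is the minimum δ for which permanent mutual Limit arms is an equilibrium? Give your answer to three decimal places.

0.874

A deviator earns 25 for 3 periods, then 7 forever; cooperating earns 13 forever. Multiplying the IC by (1−δ):
13 ≥ 25(1−δ^3) + 7δ^3, so 18·δ^3 ≥ 12 and δ^3 ≥ 2/3.
δ ≥ (2/3)^(1/3) ≈ 0.874.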